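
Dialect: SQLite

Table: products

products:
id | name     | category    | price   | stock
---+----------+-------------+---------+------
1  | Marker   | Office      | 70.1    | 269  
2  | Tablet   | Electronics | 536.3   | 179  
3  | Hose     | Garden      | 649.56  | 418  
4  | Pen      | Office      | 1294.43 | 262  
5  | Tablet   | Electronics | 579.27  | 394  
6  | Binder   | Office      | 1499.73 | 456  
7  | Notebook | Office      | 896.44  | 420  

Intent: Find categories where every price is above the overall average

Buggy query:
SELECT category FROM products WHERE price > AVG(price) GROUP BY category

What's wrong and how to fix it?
Bug: AVG() is an aggregate; it can't sit directly in WHERE

Fix: Compute the overall average in a scalar subquery and compare each group's MIN against it in HAVING

Corrected query:
SELECT category FROM products GROUP BY category HAVING MIN(price) > (SELECT AVG(price) FROM products)

Result:
(no rows)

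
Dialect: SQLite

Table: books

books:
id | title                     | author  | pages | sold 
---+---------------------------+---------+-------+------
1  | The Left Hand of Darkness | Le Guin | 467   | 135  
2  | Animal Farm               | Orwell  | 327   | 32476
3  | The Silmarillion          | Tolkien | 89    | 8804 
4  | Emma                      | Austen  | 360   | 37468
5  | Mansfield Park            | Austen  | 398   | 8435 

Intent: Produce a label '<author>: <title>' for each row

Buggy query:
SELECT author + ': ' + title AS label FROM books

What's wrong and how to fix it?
Bug: '+' is numeric addition; on text columns SQLite converts them to 0 instead of concatenating

Fix: Replace + with || to concatenate text

Corrected query:
SELECT author || ': ' || title AS label FROM books

Result:
label                             
----------------------------------
Le Guin: The Left Hand of Darkness
Orwell: Animal Farm               
Tolkien: The Silmarillion         
Austen: Emma                      
Austen: Mansfield Park            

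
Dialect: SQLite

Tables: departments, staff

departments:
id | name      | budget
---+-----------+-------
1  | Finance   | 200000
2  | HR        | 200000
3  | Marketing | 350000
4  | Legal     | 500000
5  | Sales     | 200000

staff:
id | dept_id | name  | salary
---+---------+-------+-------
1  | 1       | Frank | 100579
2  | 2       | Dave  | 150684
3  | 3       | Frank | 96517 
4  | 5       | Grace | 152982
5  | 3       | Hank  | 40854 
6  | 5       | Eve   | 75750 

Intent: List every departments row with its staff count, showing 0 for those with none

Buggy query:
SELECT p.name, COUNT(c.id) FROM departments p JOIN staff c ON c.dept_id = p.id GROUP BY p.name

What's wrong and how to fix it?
Bug: An inner join excludes parents with zero children

Fix: Switch to LEFT JOIN to retain unmatched parent rows

Corrected query:
SELECT p.name, COUNT(c.id) FROM departments p LEFT JOIN staff c ON c.dept_id = p.id GROUP BY p.name

Result:
name      | COUNT(c.id)
----------+------------
Finance   | 1          
HR        | 1          
Legal     | 0          
Marketing | 2          
Sales     | 2          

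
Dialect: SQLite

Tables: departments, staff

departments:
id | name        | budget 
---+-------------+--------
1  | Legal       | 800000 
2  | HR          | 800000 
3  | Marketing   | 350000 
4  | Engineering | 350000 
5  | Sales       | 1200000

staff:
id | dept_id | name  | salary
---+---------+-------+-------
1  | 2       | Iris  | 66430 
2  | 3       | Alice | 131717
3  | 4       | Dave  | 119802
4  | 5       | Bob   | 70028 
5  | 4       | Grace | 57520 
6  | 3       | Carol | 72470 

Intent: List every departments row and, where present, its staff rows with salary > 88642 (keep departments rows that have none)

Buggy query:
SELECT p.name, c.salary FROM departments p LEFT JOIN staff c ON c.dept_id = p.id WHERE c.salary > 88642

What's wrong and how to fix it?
Bug: A WHERE condition on the right-hand table after LEFT JOIN drops unmatched parents

Fix: Move the right-table condition into the ON clause so unmatched parents are kept

Corrected query:
SELECT p.name, c.salary FROM departments p LEFT JOIN staff c ON c.dept_id = p.id AND c.salary > 88642

Result:
name        | salary
------------+-------
Legal       | NULL  
HR          | NULL  
Marketing   | 131717
Engineering | 119802
Sales       | NULL  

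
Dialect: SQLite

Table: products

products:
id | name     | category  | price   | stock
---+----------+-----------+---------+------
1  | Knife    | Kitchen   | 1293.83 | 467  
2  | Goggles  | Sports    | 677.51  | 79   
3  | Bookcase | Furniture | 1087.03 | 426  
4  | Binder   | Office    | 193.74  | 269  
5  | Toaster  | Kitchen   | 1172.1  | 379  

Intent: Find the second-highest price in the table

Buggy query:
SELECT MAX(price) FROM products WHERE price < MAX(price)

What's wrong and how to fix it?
Bug: The inner MAX is an aggregate inside WHERE, which is not allowed

Fix: Put the inner MAX in a scalar subquery

Corrected query:
SELECT MAX(price) FROM products WHERE price < (SELECT MAX(price) FROM products)

Result:
MAX(price)
----------
1172.1    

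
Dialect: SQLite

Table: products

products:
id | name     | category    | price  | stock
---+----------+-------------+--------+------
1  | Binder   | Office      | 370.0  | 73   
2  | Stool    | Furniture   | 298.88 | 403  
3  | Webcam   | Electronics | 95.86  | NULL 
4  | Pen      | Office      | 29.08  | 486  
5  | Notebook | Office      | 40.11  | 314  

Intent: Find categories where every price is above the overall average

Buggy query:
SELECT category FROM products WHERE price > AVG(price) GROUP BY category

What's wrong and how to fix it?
Bug: WHERE evaluates per row before aggregation, so AVG() is unavailable

Fix: Compute the overall average in a scalar subquery and compare each group's MIN against it in HAVING

Corrected query:
SELECT category FROM products GROUP BY category HAVING MIN(price) > (SELECT AVG(price) FROM products)

Result:
category 
---------
Furniture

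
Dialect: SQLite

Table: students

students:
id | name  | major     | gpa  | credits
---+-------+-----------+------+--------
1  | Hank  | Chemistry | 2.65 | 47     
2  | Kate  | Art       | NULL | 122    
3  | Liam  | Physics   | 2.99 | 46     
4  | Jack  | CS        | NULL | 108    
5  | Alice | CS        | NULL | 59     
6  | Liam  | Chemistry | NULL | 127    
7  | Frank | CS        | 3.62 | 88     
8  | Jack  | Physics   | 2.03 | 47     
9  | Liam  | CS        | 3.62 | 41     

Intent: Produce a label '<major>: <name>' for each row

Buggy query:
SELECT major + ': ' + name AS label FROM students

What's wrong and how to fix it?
Bug: '+' is numeric addition; on text columns SQLite converts them to 0 instead of concatenating

Fix: Replace + with || to concatenate text

Corrected query:
SELECT major || ': ' || name AS label FROM students

Result:
label          
---------------
Chemistry: Hank
Art: Kate      
Physics: Liam  
CS: Jack       
CS: Alice      
Chemistry: Liam
CS: Frank      
Physics: Jack  
CS: Liam       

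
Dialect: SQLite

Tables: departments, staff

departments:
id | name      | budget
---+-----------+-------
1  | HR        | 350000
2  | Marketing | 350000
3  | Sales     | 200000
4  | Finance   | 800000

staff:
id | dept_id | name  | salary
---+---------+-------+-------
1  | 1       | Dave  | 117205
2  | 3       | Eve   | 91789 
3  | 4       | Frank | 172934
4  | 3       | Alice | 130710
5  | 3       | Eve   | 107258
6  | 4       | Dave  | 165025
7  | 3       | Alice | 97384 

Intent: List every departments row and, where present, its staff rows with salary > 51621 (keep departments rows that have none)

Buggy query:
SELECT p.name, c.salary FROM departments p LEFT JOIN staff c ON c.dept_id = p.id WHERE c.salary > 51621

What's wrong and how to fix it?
Bug: Filtering c.salary in WHERE discards the NULL rows produced by LEFT JOIN, turning it into an inner join

Fix: Put 'c.salary > 51621' in the JOIN's ON clause instead of WHERE

Corrected query:
SELECT p.name, c.salary FROM departments p LEFT JOIN staff c ON c.dept_id = p.id AND c.salary > 51621

Result:
name      | salary
----------+-------
HR        | 117205
Marketing | NULL  
Sales     | 91789 
Sales     | 97384 
Sales     | 107258
Sales     | 130710
Finance   | 165025
Finance   | 172934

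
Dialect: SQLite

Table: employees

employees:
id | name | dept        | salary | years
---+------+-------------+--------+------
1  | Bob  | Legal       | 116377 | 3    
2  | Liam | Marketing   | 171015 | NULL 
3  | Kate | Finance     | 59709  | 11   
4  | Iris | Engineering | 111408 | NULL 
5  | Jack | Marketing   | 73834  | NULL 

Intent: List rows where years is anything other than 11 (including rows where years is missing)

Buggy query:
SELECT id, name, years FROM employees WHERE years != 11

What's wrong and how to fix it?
Bug: 'years != 11' is unknown when years is NULL, so NULL rows are silently excluded

Fix: Add an explicit OR years IS NULL to include the missing-value rows

Corrected query:
SELECT id, name, years FROM employees WHERE years != 11 OR years IS NULL

Result:
id | name | years
---+------+------
1  | Bob  | 3    
2  | Liam | NULL 
4  | Iris | NULL 
5  | Jack | NULL 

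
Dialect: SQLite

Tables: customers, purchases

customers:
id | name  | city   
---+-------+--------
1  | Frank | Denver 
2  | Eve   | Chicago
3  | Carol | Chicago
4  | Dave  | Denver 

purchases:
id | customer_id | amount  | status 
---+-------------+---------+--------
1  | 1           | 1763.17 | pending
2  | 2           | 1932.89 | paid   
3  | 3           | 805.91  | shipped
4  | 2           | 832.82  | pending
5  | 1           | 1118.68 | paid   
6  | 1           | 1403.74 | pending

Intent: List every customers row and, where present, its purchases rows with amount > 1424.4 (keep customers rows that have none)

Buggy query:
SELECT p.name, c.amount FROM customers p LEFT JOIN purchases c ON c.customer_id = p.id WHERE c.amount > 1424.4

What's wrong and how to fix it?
Bug: A WHERE condition on the right-hand table after LEFT JOIN drops unmatched parents

Fix: Put 'c.amount > 1424.4' in the JOIN's ON clause instead of WHERE

Corrected query:
SELECT p.name, c.amount FROM customers p LEFT JOIN purchases c ON c.customer_id = p.id AND c.amount > 1424.4

Result:
name  | amount 
------+--------
Frank | 1763.17
Eve   | 1932.89
Carol | NULL   
Dave  | NULL   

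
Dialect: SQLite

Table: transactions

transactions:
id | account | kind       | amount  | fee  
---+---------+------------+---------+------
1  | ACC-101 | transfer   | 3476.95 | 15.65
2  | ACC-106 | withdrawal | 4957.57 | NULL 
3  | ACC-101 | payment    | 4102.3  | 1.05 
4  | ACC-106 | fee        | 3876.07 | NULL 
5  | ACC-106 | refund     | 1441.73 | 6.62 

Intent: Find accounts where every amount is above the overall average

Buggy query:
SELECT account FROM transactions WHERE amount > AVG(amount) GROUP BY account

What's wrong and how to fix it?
Bug: AVG() is an aggregate; it can't sit directly in WHERE

Fix: Compute the overall average in a scalar subquery and compare each group's MIN against it in HAVING

Corrected query:
SELECT account FROM transactions GROUP BY account HAVING MIN(amount) > (SELECT AVG(amount) FROM transactions)

Result:
(no rows)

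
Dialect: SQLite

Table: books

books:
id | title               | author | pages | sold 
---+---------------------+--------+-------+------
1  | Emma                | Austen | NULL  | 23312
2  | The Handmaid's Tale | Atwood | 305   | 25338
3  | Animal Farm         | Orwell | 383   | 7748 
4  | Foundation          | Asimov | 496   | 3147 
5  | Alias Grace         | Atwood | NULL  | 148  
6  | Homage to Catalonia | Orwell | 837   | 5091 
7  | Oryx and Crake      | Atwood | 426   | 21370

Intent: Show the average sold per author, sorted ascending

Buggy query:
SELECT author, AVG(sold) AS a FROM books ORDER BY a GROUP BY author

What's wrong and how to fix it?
Bug: GROUP BY must precede ORDER BY

Fix: Move ORDER BY to the end, after GROUP BY

Corrected query:
SELECT author, AVG(sold) AS a FROM books GROUP BY author ORDER BY a

Result:
author | a           
-------+-------------
Asimov | 3147        
Orwell | 6419.5      
Atwood | 15618.666667
Austen | 23312       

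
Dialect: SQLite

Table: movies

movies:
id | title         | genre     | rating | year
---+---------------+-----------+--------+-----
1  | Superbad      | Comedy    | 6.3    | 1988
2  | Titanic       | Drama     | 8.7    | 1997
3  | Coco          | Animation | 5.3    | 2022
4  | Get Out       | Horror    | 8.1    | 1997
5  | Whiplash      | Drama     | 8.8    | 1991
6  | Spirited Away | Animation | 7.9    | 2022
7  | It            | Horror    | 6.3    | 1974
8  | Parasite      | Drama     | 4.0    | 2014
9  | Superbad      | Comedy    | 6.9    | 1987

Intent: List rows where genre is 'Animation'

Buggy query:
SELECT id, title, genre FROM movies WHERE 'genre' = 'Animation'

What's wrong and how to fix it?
Bug: Single quotes denote string literals in SQL; the column name is being compared as a constant string

Fix: Reference the column as genre without single quotes

Corrected query:
SELECT id, title, genre FROM movies WHERE genre = 'Animation'

Result:
id | title         | genre    
---+---------------+----------
3  | Coco          | Animation
6  | Spirited Away | Animation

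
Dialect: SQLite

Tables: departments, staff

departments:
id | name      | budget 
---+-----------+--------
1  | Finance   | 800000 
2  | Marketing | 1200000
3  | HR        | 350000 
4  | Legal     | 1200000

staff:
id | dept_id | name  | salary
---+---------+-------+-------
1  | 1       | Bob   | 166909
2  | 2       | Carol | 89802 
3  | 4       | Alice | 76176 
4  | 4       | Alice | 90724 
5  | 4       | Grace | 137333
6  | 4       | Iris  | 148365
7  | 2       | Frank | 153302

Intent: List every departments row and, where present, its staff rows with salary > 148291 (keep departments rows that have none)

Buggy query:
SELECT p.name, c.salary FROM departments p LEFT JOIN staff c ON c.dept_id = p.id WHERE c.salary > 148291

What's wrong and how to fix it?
Bug: Filtering c.salary in WHERE discards the NULL rows produced by LEFT JOIN, turning it into an inner join

Fix: Move the right-table condition into the ON clause so unmatched parents are kept

Corrected query:
SELECT p.name, c.salary FROM departments p LEFT JOIN staff c ON c.dept_id = p.id AND c.salary > 148291

Result:
name      | salary
----------+-------
Finance   | 166909
Marketing | 153302
HR        | NULL  
Legal     | 148365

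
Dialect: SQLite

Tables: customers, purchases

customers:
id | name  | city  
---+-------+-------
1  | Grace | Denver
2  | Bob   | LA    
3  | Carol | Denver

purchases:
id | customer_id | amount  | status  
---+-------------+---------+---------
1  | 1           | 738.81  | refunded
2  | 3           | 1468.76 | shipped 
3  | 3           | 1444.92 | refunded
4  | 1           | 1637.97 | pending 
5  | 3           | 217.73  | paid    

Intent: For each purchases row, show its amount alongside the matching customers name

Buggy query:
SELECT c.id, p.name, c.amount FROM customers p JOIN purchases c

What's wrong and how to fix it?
Bug: Missing join condition: each purchases row is matched to all customers rows instead of just its own

Fix: Specify the join condition linking the foreign key to the parent id

Corrected query:
SELECT c.id, p.name, c.amount FROM customers p JOIN purchases c ON c.customer_id = p.id

Result:
id | name  | amount 
---+-------+--------
1  | Grace | 738.81 
2  | Carol | 1468.76
3  | Carol | 1444.92
4  | Grace | 1637.97
5  | Carol | 217.73 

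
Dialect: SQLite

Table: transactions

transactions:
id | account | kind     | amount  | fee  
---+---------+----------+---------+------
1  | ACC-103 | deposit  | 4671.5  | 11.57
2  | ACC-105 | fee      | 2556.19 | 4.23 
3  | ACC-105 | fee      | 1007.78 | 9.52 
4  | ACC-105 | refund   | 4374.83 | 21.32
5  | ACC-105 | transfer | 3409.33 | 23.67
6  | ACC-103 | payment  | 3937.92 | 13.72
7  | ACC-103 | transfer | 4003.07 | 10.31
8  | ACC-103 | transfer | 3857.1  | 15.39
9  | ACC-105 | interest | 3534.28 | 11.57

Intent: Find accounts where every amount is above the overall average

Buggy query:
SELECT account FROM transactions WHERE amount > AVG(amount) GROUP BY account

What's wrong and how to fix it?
Bug: WHERE evaluates per row before aggregation, so AVG() is unavailable

Fix: Use a subquery for AVG and a HAVING MIN(...) filter so the condition holds for every row in the group

Corrected query:
SELECT account FROM transactions GROUP BY account HAVING MIN(amount) > (SELECT AVG(amount) FROM transactions)

Result:
account
-------
ACC-103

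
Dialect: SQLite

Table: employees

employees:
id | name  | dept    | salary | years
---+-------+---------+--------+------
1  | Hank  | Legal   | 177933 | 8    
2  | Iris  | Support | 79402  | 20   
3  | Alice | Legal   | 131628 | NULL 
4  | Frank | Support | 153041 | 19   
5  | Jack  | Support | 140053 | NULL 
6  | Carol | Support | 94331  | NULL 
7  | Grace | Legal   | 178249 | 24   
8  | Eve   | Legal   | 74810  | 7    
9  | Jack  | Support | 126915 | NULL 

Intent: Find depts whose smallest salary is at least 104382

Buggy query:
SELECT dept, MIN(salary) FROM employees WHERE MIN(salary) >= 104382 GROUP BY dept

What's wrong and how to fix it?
Bug: MIN() in WHERE is a misuse of aggregate

Fix: Use HAVING for the per-group MIN condition

Corrected query:
SELECT dept, MIN(salary) FROM employees GROUP BY dept HAVING MIN(salary) >= 104382

Result:
(no rows)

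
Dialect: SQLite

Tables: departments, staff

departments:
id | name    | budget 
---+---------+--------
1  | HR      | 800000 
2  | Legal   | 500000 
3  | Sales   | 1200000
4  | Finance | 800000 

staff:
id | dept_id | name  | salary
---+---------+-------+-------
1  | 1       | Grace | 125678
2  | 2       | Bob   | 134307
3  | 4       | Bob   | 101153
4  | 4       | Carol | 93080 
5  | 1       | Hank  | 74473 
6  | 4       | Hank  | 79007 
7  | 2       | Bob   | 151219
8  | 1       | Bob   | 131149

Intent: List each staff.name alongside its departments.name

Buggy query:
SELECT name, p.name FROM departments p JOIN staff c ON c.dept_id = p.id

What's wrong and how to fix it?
Bug: Both tables have a 'name' column; the unqualified reference is ambiguous

Fix: Qualify the column with its table alias (c.name)

Corrected query:
SELECT c.name, p.name FROM departments p JOIN staff c ON c.dept_id = p.id

Result:
name  | name   
------+--------
Grace | HR     
Bob   | Legal  
Bob   | Finance
Carol | Finance
Hank  | HR     
Hank  | Finance
Bob   | Legal  
Bob   | HR     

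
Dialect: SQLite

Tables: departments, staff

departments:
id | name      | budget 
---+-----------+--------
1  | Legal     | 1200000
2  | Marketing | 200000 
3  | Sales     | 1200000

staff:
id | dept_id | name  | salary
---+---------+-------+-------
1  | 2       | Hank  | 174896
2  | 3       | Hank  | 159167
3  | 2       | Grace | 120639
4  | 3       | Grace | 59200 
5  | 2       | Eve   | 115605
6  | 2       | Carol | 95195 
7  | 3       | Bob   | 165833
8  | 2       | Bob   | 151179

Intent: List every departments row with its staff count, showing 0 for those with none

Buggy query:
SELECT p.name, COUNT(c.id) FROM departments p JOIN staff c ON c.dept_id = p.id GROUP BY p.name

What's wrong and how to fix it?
Bug: INNER JOIN drops departments rows that have no matching staff rows

Fix: Use LEFT JOIN so parents without children still appear (COUNT(c.id) gives 0)

Corrected query:
SELECT p.name, COUNT(c.id) FROM departments p LEFT JOIN staff c ON c.dept_id = p.id GROUP BY p.name

Result:
name      | COUNT(c.id)
----------+------------
Legal     | 0          
Marketing | 5          
Sales     | 3          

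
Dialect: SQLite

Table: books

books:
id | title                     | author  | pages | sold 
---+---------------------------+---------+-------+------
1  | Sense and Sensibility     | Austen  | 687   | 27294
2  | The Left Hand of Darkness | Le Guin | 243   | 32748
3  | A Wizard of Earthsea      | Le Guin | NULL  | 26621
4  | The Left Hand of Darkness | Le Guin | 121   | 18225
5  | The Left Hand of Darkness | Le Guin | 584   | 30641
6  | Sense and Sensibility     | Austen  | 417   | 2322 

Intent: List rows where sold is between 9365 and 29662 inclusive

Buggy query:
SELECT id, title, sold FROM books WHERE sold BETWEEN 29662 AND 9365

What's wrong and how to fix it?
Bug: The bounds are reversed; BETWEEN a AND b requires a <= b to match anything

Fix: Write BETWEEN 9365 AND 29662

Corrected query:
SELECT id, title, sold FROM books WHERE sold BETWEEN 9365 AND 29662

Result:
id | title                     | sold 
---+---------------------------+------
1  | Sense and Sensibility     | 27294
3  | A Wizard of Earthsea      | 26621
4  | The Left Hand of Darkness | 18225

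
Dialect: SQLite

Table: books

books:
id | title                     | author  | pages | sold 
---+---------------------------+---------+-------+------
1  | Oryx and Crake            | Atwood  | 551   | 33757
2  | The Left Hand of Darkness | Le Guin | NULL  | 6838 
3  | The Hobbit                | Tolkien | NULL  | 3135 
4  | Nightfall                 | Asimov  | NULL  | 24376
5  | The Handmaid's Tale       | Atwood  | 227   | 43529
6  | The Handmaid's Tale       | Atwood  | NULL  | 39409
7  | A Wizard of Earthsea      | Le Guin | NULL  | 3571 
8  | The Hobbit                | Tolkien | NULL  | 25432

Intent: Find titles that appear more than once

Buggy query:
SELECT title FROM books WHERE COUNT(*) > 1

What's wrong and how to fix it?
Bug: WHERE can't reference COUNT(*); aggregates are computed after WHERE

Fix: Group first, then use HAVING for the count condition

Corrected query:
SELECT title FROM books GROUP BY title HAVING COUNT(*) > 1

Result:
title              
-------------------
The Handmaid's Tale
The Hobbit         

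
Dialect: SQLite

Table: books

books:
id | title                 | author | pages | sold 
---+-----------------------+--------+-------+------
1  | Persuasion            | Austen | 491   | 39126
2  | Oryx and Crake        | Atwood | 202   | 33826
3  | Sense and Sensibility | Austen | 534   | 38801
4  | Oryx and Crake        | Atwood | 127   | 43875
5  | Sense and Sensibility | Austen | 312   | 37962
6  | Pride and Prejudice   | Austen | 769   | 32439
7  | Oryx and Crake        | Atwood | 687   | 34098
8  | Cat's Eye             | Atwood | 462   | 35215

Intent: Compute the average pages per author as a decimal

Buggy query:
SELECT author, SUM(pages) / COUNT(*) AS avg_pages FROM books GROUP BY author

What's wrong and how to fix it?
Bug: SUM(pages) and COUNT(*) are both integers; the division truncates the fractional part

Fix: Multiply by 1.0 (or CAST to REAL) to force floating-point division

Corrected query:
SELECT author, SUM(pages) * 1.0 / COUNT(*) AS avg_pages FROM books GROUP BY author

Result:
author | avg_pages
-------+----------
Atwood | 369.5    
Austen | 526.5    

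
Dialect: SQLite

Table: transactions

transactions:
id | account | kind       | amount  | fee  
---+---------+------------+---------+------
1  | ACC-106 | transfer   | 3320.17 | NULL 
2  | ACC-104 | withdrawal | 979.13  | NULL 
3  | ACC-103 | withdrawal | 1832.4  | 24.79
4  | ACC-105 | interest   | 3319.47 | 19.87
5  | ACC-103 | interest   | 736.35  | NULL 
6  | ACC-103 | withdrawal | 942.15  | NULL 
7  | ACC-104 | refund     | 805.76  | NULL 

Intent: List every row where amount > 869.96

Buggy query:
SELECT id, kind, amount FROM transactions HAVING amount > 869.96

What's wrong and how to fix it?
Bug: This is a non-aggregate query (no GROUP BY, no aggregates), so in SQLite the HAVING clause is invalid here; a row-level condition belongs in WHERE

Fix: Use WHERE for row-level filtering

Corrected query:
SELECT id, kind, amount FROM transactions WHERE amount > 869.96

Result:
id | kind       | amount 
---+------------+--------
1  | transfer   | 3320.17
2  | withdrawal | 979.13 
3  | withdrawal | 1832.4 
4  | interest   | 3319.47
6  | withdrawal | 942.15 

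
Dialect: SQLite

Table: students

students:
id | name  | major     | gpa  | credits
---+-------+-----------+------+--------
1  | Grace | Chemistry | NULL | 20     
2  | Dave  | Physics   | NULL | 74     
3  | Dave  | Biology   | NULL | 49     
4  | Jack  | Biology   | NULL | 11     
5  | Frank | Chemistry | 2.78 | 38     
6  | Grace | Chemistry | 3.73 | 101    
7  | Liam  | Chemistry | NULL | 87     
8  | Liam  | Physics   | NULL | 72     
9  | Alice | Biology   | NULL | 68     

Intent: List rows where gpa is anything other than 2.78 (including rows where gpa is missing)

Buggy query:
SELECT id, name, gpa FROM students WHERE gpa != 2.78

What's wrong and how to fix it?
Bug: 'gpa != 2.78' is unknown when gpa is NULL, so NULL rows are silently excluded

Fix: Add an explicit OR gpa IS NULL to include the missing-value rows

Corrected query:
SELECT id, name, gpa FROM students WHERE gpa != 2.78 OR gpa IS NULL

Result:
id | name  | gpa 
---+-------+-----
1  | Grace | NULL
2  | Dave  | NULL
3  | Dave  | NULL
4  | Jack  | NULL
6  | Grace | 3.73
7  | Liam  | NULL
8  | Liam  | NULL
9  | Alice | NULL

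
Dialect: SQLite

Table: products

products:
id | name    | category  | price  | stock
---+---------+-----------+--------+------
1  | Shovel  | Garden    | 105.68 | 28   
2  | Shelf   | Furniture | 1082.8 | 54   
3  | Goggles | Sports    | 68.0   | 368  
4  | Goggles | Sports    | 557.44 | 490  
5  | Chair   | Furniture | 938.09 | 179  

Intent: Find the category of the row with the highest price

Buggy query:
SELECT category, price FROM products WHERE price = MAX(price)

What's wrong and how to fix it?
Bug: MAX(price) is an aggregate and cannot be used directly in WHERE

Fix: Wrap MAX in a scalar subquery so WHERE compares against a single value

Corrected query:
SELECT category, price FROM products WHERE price = (SELECT MAX(price) FROM products)

Result:
category  | price 
----------+-------
Furniture | 1082.8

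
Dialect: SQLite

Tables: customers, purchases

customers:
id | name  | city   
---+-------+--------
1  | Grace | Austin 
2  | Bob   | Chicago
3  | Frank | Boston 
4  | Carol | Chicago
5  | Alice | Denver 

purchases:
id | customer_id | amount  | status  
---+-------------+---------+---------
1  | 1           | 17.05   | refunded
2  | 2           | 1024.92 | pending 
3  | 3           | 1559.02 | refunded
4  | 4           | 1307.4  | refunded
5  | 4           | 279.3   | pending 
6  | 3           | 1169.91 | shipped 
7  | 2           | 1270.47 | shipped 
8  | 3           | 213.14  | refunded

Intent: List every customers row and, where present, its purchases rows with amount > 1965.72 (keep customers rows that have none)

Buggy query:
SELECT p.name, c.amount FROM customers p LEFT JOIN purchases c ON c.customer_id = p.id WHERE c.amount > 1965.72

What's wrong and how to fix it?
Bug: Filtering c.amount in WHERE discards the NULL rows produced by LEFT JOIN, turning it into an inner join

Fix: Put 'c.amount > 1965.72' in the JOIN's ON clause instead of WHERE

Corrected query:
SELECT p.name, c.amount FROM customers p LEFT JOIN purchases c ON c.customer_id = p.id AND c.amount > 1965.72

Result:
name  | amount
------+-------
Grace | NULL  
Bob   | NULL  
Frank | NULL  
Carol | NULL  
Alice | NULL  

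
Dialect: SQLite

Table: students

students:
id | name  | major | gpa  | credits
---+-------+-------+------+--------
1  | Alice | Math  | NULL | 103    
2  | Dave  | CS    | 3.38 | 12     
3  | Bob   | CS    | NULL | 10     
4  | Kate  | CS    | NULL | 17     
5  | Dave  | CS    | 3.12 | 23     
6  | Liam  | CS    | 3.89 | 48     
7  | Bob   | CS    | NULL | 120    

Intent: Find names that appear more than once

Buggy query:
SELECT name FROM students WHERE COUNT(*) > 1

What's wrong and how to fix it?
Bug: WHERE can't reference COUNT(*); aggregates are computed after WHERE

Fix: GROUP BY name, then filter groups with HAVING COUNT(*) > 1

Corrected query:
SELECT name FROM students GROUP BY name HAVING COUNT(*) > 1

Result:
name
----
Bob 
Dave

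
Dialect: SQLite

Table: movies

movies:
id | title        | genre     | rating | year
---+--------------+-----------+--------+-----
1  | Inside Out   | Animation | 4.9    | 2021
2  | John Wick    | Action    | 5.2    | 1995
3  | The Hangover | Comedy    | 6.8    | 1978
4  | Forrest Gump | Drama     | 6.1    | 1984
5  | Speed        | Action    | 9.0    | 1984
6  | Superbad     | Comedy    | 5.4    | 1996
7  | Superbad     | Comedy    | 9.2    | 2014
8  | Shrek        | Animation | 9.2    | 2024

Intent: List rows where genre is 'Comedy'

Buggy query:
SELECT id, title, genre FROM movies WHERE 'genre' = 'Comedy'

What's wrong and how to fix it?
Bug: 'genre' in single quotes is a string literal, not the column; the comparison is literal-vs-literal and never true

Fix: Remove the quotes around the column name (or use double quotes for an identifier)

Corrected query:
SELECT id, title, genre FROM movies WHERE genre = 'Comedy'

Result:
id | title        | genre 
---+--------------+-------
3  | The Hangover | Comedy
6  | Superbad     | Comedy
7  | Superbad     | Comedy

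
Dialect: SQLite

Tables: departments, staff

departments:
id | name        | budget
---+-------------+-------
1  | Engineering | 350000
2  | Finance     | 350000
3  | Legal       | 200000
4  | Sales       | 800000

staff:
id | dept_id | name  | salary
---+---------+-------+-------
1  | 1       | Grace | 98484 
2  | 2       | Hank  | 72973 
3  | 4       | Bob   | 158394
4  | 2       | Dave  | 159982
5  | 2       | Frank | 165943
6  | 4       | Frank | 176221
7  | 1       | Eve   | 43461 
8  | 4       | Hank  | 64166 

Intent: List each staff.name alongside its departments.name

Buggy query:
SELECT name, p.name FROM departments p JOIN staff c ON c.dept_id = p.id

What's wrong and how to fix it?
Bug: 'name' exists in both joined tables, so the database can't tell which one is meant

Fix: Qualify the column with its table alias (c.name)

Corrected query:
SELECT c.name, p.name FROM departments p JOIN staff c ON c.dept_id = p.id

Result:
name  | name       
------+------------
Grace | Engineering
Hank  | Finance    
Bob   | Sales      
Dave  | Finance    
Frank | Finance    
Frank | Sales      
Eve   | Engineering
Hank  | Sales      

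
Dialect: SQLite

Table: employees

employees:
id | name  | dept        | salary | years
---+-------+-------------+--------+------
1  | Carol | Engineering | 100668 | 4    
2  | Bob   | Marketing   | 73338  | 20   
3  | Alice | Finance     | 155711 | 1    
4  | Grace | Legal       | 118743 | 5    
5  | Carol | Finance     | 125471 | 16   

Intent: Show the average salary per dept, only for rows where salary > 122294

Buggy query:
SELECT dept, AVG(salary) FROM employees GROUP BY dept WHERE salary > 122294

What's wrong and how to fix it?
Bug: Row-level WHERE must come before GROUP BY in the clause order

Fix: Move the WHERE clause before GROUP BY

Corrected query:
SELECT dept, AVG(salary) FROM employees WHERE salary > 122294 GROUP BY dept

Result:
dept    | AVG(salary)
--------+------------
Finance | 140591     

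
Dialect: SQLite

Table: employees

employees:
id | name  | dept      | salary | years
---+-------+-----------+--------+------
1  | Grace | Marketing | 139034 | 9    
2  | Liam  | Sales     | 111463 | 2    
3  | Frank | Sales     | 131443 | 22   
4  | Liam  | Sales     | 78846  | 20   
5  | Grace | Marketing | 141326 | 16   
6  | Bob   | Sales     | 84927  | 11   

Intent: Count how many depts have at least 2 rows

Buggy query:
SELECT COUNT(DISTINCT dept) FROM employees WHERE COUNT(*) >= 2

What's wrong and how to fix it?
Bug: COUNT(*) cannot appear in WHERE; the per-group count doesn't exist yet

Fix: Use a subquery that GROUPs and filters with HAVING, then count its rows

Corrected query:
SELECT COUNT(*) FROM (SELECT dept FROM employees GROUP BY dept HAVING COUNT(*) >= 2)

Result:
COUNT(*)
--------
2       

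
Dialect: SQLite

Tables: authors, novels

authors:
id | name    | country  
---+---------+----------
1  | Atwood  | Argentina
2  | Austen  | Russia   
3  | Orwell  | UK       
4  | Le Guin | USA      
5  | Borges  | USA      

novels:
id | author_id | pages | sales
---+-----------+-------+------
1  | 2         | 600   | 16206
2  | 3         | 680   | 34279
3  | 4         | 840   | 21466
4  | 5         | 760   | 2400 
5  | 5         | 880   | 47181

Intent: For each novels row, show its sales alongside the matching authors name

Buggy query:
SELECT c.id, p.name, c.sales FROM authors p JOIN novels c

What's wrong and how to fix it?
Bug: Missing join condition: each novels row is matched to all authors rows instead of just its own

Fix: Add ON c.author_id = p.id to the JOIN

Corrected query:
SELECT c.id, p.name, c.sales FROM authors p JOIN novels c ON c.author_id = p.id

Result:
id | name    | sales
---+---------+------
1  | Austen  | 16206
2  | Orwell  | 34279
3  | Le Guin | 21466
4  | Borges  | 2400 
5  | Borges  | 47181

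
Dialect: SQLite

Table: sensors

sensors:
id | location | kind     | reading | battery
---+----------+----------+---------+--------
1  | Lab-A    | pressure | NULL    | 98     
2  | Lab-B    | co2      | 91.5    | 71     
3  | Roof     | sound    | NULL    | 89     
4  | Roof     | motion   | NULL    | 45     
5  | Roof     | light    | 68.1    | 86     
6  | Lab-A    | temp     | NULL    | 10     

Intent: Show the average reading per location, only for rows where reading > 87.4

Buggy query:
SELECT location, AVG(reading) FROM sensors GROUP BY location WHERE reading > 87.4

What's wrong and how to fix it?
Bug: Row-level WHERE must come before GROUP BY in the clause order

Fix: Move the WHERE clause before GROUP BY

Corrected query:
SELECT location, AVG(reading) FROM sensors WHERE reading > 87.4 GROUP BY location

Result:
location | AVG(reading)
---------+-------------
Lab-B    | 91.5        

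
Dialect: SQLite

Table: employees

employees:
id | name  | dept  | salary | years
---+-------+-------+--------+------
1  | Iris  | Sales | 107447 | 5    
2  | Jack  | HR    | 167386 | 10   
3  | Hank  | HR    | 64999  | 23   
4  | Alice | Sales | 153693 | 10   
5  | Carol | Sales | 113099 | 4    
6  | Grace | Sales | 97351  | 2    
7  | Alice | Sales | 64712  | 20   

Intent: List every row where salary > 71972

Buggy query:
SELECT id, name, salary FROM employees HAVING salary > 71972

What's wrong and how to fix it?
Bug: HAVING filters the output of aggregation, but this query has no GROUP BY and no aggregate functions, so SQLite rejects it (HAVING clause on a non-aggregate query); the condition here is per row

Fix: Replace HAVING with WHERE since the condition applies to individual rows

Corrected query:
SELECT id, name, salary FROM employees WHERE salary > 71972

Result:
id | name  | salary
---+-------+-------
1  | Iris  | 107447
2  | Jack  | 167386
4  | Alice | 153693
5  | Carol | 113099
6  | Grace | 97351 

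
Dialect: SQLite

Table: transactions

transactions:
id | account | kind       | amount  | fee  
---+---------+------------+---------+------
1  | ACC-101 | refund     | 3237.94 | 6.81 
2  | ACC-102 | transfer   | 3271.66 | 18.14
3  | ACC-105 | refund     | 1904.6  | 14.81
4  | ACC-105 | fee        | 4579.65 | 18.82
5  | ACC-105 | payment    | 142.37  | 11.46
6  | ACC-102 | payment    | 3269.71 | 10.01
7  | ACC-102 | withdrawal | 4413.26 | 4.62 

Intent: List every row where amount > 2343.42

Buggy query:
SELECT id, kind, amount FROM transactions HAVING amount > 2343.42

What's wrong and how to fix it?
Bug: HAVING filters the output of aggregation, but this query has no GROUP BY and no aggregate functions, so SQLite rejects it (HAVING clause on a non-aggregate query); the condition here is per row

Fix: Use WHERE for row-level filtering

Corrected query:
SELECT id, kind, amount FROM transactions WHERE amount > 2343.42

Result:
id | kind       | amount 
---+------------+--------
1  | refund     | 3237.94
2  | transfer   | 3271.66
4  | fee        | 4579.65
6  | payment    | 3269.71
7  | withdrawal | 4413.26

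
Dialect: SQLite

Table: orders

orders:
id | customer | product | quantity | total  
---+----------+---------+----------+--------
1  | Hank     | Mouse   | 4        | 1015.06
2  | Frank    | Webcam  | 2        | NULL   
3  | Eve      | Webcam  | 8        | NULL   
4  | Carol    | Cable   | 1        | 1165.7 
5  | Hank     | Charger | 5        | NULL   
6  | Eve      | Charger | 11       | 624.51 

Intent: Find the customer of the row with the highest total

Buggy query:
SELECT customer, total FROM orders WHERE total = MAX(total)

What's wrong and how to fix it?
Bug: MAX(total) is an aggregate and cannot be used directly in WHERE

Fix: Use a subquery: WHERE total = (SELECT MAX(total) FROM orders)

Corrected query:
SELECT customer, total FROM orders WHERE total = (SELECT MAX(total) FROM orders)

Result:
customer | total 
---------+-------
Carol    | 1165.7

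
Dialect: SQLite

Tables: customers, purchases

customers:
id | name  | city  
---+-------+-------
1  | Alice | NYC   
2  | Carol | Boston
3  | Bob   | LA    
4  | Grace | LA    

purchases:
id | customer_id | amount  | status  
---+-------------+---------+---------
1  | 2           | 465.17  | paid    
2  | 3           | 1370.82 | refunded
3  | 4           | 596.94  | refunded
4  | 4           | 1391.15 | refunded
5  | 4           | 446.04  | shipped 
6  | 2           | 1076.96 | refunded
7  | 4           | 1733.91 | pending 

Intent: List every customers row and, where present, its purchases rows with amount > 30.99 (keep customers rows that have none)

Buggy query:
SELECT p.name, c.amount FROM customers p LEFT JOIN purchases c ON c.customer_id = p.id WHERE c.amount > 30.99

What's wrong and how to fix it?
Bug: A WHERE condition on the right-hand table after LEFT JOIN drops unmatched parents

Fix: Move the right-table condition into the ON clause so unmatched parents are kept

Corrected query:
SELECT p.name, c.amount FROM customers p LEFT JOIN purchases c ON c.customer_id = p.id AND c.amount > 30.99

Result:
name  | amount 
------+--------
Alice | NULL   
Carol | 465.17 
Carol | 1076.96
Bob   | 1370.82
Grace | 446.04 
Grace | 596.94 
Grace | 1391.15
Grace | 1733.91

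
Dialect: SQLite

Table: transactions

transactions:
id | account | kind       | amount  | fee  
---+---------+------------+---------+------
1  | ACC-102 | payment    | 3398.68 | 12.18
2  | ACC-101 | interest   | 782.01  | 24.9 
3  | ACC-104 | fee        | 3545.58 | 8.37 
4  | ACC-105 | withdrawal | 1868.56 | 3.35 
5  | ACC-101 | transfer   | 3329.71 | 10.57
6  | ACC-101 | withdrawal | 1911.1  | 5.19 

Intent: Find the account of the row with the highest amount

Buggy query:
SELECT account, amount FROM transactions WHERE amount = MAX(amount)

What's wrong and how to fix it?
Bug: MAX(amount) is an aggregate and cannot be used directly in WHERE

Fix: Use a subquery: WHERE amount = (SELECT MAX(amount) FROM transactions)

Corrected query:
SELECT account, amount FROM transactions WHERE amount = (SELECT MAX(amount) FROM transactions)

Result:
account | amount 
--------+--------
ACC-104 | 3545.58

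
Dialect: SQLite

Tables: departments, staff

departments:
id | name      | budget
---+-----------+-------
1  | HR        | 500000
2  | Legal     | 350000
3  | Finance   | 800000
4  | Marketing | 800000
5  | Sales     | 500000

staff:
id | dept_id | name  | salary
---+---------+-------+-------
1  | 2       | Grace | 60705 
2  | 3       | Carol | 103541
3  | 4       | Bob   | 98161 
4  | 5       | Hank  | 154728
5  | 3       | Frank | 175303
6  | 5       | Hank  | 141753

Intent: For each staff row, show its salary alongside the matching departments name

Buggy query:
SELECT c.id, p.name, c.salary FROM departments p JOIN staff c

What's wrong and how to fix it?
Bug: Missing join condition: each staff row is matched to all departments rows instead of just its own

Fix: Add ON c.dept_id = p.id to the JOIN

Corrected query:
SELECT c.id, p.name, c.salary FROM departments p JOIN staff c ON c.dept_id = p.id

Result:
id | name      | salary
---+-----------+-------
1  | Legal     | 60705 
2  | Finance   | 103541
3  | Marketing | 98161 
4  | Sales     | 154728
5  | Finance   | 175303
6  | Sales     | 141753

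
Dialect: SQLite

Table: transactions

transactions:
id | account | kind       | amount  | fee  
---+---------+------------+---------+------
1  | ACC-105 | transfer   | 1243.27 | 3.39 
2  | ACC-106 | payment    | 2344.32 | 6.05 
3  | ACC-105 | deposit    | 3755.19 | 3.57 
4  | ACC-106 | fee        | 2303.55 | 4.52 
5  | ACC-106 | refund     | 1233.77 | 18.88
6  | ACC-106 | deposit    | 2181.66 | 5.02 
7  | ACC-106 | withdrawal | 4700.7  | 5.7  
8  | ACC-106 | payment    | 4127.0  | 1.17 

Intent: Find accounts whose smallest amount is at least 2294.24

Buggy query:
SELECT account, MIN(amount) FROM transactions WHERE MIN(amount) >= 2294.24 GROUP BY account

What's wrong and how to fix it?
Bug: MIN() in WHERE is a misuse of aggregate

Fix: Use HAVING for the per-group MIN condition

Corrected query:
SELECT account, MIN(amount) FROM transactions GROUP BY account HAVING MIN(amount) >= 2294.24

Result:
(no rows)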